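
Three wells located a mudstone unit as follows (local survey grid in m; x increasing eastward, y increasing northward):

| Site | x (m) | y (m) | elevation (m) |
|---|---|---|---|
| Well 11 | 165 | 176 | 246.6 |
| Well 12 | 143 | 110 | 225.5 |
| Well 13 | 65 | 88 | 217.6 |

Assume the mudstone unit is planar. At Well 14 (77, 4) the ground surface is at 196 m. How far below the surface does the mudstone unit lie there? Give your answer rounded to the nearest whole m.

Two edge vectors: Well 11→Well 12 = (-22, -66, -21.1), Well 11→Well 13 = (-100, -88, -29).
Normal n = (Well 11→Well 12) × (Well 11→Well 13) = (57.2, 1472, -4664).
So ∂z/∂x = −n_x/n_z = 0.01226 and ∂z/∂y = −n_y/n_z = 0.31561.
Intercept c from Well 11: 246.6 − 2.02 − 55.55 = 189.03.
At (77, 4): z_contact = 0.9 + 1.3 + 189.03 = 191.2 m.
Depth below ground = 196 − 191.2 = 5 m.

5 m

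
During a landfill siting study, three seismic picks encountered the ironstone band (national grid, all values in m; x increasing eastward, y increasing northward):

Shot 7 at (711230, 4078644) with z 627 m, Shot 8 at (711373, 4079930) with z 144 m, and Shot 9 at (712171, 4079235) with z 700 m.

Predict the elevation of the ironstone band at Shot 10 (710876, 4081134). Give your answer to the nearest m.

Let the plane be z = a·x + b·y + c.
Shot 8−Shot 7: 143a + 1286b = −483;  Shot 9−Shot 7: 941a + 591b = 73.
Solving gives a = 0.33699948, b = −0.41305671.
Then c = 627 − a·711230 − b·4078644 = 1445654.12.
At (710876, 4081134): z = 239564.8 − 1685739.8 + 1445654.12 = -520.8 m.

-521 m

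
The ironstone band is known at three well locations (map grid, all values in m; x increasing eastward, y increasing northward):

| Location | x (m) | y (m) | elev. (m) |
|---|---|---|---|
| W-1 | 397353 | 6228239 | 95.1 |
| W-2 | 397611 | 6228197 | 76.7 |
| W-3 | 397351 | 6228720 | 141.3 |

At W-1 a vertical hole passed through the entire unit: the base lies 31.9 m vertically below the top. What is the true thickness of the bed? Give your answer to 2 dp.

31.71 m

Let the plane be z = a·x + b·y + c.
W-2−W-1: 258a − 42b = −18.4;  W-3−W-1: −2a + 481b = 46.2.
Solving gives a = −0.05572, b = 0.09582.
|∇z| = √(a²+b²) = 0.11084, so dip δ = arctan(0.11084) = 6.32°.
True thickness = vertical thickness × cos δ = 31.9 × cos 6.32° = 31.71 m.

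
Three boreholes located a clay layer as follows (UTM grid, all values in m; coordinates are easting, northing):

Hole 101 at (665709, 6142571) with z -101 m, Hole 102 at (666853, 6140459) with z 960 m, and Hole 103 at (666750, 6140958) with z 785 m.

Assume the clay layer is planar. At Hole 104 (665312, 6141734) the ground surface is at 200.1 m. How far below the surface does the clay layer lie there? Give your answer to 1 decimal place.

265.3 m

Two edge vectors: Hole 101→Hole 102 = (1144, -2112, 1061), Hole 101→Hole 103 = (1041, -1613, 886).
Normal n = (Hole 101→Hole 102) × (Hole 101→Hole 103) = (-159839, 90917, 353320).
So ∂z/∂easting = −n_x/n_z = 0.452391600 and ∂z/∂northing = −n_y/n_z = −0.257321974.
Intercept c from Hole 101: -101 − 301161.16 + 1580618.50 = 1279356.34.
At (665312, 6141734): z_contact = 300981.56 − 1580403.12 + 1279356.34 = -65.22 m.
Depth below ground = 200.1 − (-65.22) = 265.3 m.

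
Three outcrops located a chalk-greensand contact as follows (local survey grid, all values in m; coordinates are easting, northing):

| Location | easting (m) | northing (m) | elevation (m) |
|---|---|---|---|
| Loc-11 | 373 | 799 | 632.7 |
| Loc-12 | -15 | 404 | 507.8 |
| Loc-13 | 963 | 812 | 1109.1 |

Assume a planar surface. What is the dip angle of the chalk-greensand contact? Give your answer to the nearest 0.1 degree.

Let the plane be z = a·easting + b·northing + c.
Loc-12−Loc-11: −388a − 395b = −124.9;  Loc-13−Loc-11: 590a + 13b = 476.4.
Solving gives a = 0.81820, b = −0.48750.
Gradient magnitude |∇z| = √(a² + b²) = √(0.66945 + 0.23765) = 0.95242.
True dip = arctan(0.95242) = 43.6°, dipping toward WNW (azimuth ≈ 301°).

43.6°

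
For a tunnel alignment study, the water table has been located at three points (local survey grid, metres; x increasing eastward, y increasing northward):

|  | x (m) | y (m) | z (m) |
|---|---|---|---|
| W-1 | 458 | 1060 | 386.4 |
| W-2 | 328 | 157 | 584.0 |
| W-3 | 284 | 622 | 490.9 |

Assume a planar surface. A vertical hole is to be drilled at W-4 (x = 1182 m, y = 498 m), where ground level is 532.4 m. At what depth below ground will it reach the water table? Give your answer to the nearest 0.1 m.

85.8 m

Two edge vectors: W-1→W-2 = (-130, -903, 197.6), W-1→W-3 = (-174, -438, 104.5).
Normal n = (W-1→W-2) × (W-1→W-3) = (-7814.7, -20797.4, -100182).
So ∂z/∂x = −n_x/n_z = −0.078005 and ∂z/∂y = −n_y/n_z = −0.207596.
Intercept c from W-1: 386.4 + 35.73 + 220.05 = 642.18.
At (1182, 498): z_contact = −92.20 − 103.38 + 642.18 = 446.59 m.
Depth below ground = 532.4 − 446.59 = 85.8 m.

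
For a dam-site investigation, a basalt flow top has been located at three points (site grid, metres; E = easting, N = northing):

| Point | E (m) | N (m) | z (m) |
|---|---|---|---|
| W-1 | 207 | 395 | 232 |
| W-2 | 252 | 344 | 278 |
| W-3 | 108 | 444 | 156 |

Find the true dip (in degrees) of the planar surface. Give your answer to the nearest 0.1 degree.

Two edge vectors: W-1→W-2 = (45, -51, 46), W-1→W-3 = (-99, 49, -76).
Normal n = (W-1→W-2) × (W-1→W-3) = (1622, -1134, -2844).
So ∂z/∂E = −n_x/n_z = 0.57032 and ∂z/∂N = −n_y/n_z = −0.39873.
Gradient magnitude |∇z| = √(a² + b²) = √(0.32527 + 0.15899) = 0.69589.
True dip = arctan(0.69589) = 34.8°, dipping toward NW (azimuth ≈ 305°).

34.8°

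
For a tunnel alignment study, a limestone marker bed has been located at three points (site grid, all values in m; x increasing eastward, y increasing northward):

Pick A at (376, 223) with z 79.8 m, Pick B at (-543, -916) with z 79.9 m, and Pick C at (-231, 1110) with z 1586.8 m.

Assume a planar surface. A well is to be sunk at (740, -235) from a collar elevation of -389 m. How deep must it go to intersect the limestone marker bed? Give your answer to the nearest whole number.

Two edge vectors: Pick A→Pick B = (-919, -1139, 0.1), Pick A→Pick C = (-607, 887, 1507).
Normal n = (Pick A→Pick B) × (Pick A→Pick C) = (-1716561.7, 1384872.3, -1506526).
So ∂z/∂x = −n_x/n_z = −1.13942 and ∂z/∂y = −n_y/n_z = 0.91925.
Intercept c from Pick A: 79.8 + 428.42 − 204.99 = 303.23.
At (740, -235): z_contact = −843.2 − 216.0 + 303.23 = -756.0 m.
Depth below ground = -389 − (-756.0) = 367 m.

367 m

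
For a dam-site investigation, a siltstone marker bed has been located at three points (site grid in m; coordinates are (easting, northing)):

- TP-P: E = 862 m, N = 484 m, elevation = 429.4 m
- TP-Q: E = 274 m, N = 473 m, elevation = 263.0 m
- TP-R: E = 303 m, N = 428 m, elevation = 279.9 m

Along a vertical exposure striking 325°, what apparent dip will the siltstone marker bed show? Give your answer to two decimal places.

Two edge vectors: TP-P→TP-Q = (-588, -11, -166.4), TP-P→TP-R = (-559, -56, -149.5).
Normal n = (TP-P→TP-Q) × (TP-P→TP-R) = (-7673.9, 5111.6, 26779).
So ∂z/∂E = −n_x/n_z = 0.28656 and ∂z/∂N = −n_y/n_z = −0.19088.
Unit vector along 325° is (sin 325°, cos 325°) = (-0.5736, 0.8192).
Slope in that direction = a·(-0.5736) + b·(0.8192) = −0.32073.
Apparent dip = arctan|0.32073| = 17.78° (true dip is 19.0°, so apparent ≤ true as expected).

17.78°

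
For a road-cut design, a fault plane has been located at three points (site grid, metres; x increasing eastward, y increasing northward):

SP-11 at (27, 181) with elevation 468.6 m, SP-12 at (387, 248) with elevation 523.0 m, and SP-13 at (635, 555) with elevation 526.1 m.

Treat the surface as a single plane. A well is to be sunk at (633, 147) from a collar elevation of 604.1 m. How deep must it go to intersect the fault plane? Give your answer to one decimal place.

Two edge vectors: SP-11→SP-12 = (360, 67, 54.4), SP-11→SP-13 = (608, 374, 57.5).
Normal n = (SP-11→SP-12) × (SP-11→SP-13) = (-16493.1, 12375.2, 93904).
So ∂z/∂x = −n_x/n_z = 0.17564 and ∂z/∂y = −n_y/n_z = −0.13179.
Intercept c from SP-11: 468.6 − 4.74 + 23.85 = 487.71.
At (633, 147): z_contact = 111.18 − 19.37 + 487.71 = 579.52 m.
Depth below ground = 604.1 − 579.52 = 24.6 m.

24.6 m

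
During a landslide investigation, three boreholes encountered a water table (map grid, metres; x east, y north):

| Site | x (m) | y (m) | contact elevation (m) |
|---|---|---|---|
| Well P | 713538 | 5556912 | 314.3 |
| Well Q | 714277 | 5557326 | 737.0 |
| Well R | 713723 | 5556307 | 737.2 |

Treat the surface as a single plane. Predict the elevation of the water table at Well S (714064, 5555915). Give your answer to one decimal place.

Let the plane be z = a·x + b·y + c.
Well Q−Well P: 739a + 414b = 422.7;  Well R−Well P: 185a − 605b = 422.9.
Solving gives a = 0.822658850, b = −0.447451426.
Then c = 314.3 − a·713538 − b·5556912 = 1899764.15.
At (714064, 5555915): z = 587431.1 − 2486002.1 + 1899764.15 = 1193.1 m.

1193.1 m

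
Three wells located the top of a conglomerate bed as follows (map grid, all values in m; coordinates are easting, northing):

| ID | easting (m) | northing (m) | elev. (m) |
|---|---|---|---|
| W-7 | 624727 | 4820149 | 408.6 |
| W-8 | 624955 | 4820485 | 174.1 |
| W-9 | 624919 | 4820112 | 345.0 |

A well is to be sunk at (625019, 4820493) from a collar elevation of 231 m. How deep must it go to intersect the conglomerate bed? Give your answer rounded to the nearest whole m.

Two edge vectors: W-7→W-8 = (228, 336, -234.5), W-7→W-9 = (192, -37, -63.6).
Normal n = (W-7→W-8) × (W-7→W-9) = (-30046.1, -30523.2, -72948).
So ∂z/∂easting = −n_x/n_z = −0.41188381 and ∂z/∂northing = −n_y/n_z = −0.41842408.
Intercept c from W-7: 408.6 + 257314.94 + 2016866.42 = 2274589.96.
At (625019, 4820493): z_contact = −257435.2 − 2017010.4 + 2274589.96 = 144.4 m.
Depth below ground = 231 − 144.4 = 87 m.

87 m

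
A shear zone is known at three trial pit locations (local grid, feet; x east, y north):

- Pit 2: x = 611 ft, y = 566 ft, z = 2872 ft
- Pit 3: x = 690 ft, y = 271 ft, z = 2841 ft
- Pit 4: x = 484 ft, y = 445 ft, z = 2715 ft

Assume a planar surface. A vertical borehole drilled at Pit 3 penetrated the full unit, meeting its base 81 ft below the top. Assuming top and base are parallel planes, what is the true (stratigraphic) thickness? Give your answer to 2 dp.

Let the plane be z = a·x + b·y + c.
Pit 3−Pit 2: 79a − 295b = −31;  Pit 4−Pit 2: −127a − 121b = −157.
Solving gives a = 0.90515, b = 0.34748.
|∇z| = √(a²+b²) = 0.96956, so dip δ = arctan(0.96956) = 44.11°.
True thickness = vertical thickness × cos δ = 81 × cos 44.11° = 58.15 ft.

58.15 ft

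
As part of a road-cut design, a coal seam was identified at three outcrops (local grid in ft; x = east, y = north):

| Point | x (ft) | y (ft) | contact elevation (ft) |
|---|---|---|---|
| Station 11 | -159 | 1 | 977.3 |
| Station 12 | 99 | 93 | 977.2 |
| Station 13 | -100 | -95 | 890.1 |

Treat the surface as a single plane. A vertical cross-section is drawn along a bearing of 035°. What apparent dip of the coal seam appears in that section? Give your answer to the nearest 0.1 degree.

Let the plane be z = a·x + b·y + c.
Station 12−Station 11: 258a + 92b = −0.1;  Station 13−Station 11: 59a − 96b = −87.2.
Solving gives a = −0.26600, b = 0.74486.
Unit vector along 035° is (sin 35°, cos 35°) = (0.5736, 0.8192).
Slope in that direction = a·(0.5736) + b·(0.8192) = 0.45758.
Apparent dip = arctan|0.45758| = 24.6° (true dip is 38.3°, so apparent ≤ true as expected).

24.6°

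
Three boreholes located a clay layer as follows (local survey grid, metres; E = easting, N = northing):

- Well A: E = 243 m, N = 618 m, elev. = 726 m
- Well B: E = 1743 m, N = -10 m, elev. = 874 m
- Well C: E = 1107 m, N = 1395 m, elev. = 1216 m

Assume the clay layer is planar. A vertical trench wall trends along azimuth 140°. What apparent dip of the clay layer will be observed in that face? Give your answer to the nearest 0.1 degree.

Two edge vectors: Well A→Well B = (1500, -628, 148), Well A→Well C = (864, 777, 490).
Normal n = (Well A→Well B) × (Well A→Well C) = (-422716, -607128, 1708092).
So ∂z/∂E = −n_x/n_z = 0.24748 and ∂z/∂N = −n_y/n_z = 0.35544.
Unit vector along 140° is (sin 140°, cos 140°) = (0.6428, -0.7660).
Slope in that direction = a·(0.6428) + b·(-0.7660) = −0.11321.
Apparent dip = arctan|0.11321| = 6.5° (true dip is 23.4°, so apparent ≤ true as expected).

6.5°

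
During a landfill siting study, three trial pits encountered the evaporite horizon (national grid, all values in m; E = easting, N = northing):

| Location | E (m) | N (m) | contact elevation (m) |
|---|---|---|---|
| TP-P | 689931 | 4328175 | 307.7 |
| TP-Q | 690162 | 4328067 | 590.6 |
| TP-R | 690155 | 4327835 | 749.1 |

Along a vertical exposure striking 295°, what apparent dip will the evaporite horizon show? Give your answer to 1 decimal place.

Let the plane be z = a·E + b·N + c.
TP-Q−TP-P: 231a − 108b = 282.9;  TP-R−TP-P: 224a − 340b = 441.4.
Solving gives a = 0.89267, b = −0.71012.
Unit vector along 295° is (sin 295°, cos 295°) = (-0.9063, 0.4226).
Slope in that direction = a·(-0.9063) + b·(0.4226) = −1.10914.
Apparent dip = arctan|1.10914| = 48.0° (true dip is 48.8°, so apparent ≤ true as expected).

48.0°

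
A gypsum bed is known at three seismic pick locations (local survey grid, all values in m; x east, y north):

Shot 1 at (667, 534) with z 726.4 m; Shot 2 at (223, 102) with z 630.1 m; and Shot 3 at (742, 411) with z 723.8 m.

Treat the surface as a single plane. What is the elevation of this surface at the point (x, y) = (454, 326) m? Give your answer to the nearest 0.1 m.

Let the plane be z = a·x + b·y + c.
Shot 2−Shot 1: −444a − 432b = −96.3;  Shot 3−Shot 1: 75a − 123b = −2.6.
Solving gives a = 0.12322, b = 0.09627.
Then c = 726.4 − a·667 − b·534 = 592.80.
At (454, 326): z = 55.9 + 31.4 + 592.80 = 680.1 m.

680.1 m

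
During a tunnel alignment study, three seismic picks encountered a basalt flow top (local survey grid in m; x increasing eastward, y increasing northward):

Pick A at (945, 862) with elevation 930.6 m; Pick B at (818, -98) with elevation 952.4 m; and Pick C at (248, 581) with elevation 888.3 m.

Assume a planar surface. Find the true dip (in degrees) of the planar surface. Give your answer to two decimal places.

Two edge vectors: Pick A→Pick B = (-127, -960, 21.8), Pick A→Pick C = (-697, -281, -42.3).
Normal n = (Pick A→Pick B) × (Pick A→Pick C) = (46733.8, -20566.7, -633433).
So ∂z/∂x = −n_x/n_z = 0.07378 and ∂z/∂y = −n_y/n_z = −0.03247.
Gradient magnitude |∇z| = √(a² + b²) = √(0.00544 + 0.00105) = 0.08061.
True dip = arctan(0.08061) = 4.61°, dipping toward WNW (azimuth ≈ 294°).

4.61°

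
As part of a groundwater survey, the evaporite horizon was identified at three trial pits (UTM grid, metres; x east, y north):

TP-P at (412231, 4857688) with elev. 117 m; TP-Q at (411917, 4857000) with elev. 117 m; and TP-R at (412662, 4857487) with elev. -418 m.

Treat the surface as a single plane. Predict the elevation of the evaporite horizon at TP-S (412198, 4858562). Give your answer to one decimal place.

559.0 m

Two edge vectors: TP-P→TP-Q = (-314, -688, 0), TP-P→TP-R = (431, -201, -535).
Normal n = (TP-P→TP-Q) × (TP-P→TP-R) = (368080, -167990, 359642).
So ∂z/∂x = −n_x/n_z = −1.023462221 and ∂z/∂y = −n_y/n_z = 0.467103397.
Intercept c from TP-P: 117 + 421902.85 − 2269042.57 = −1847022.71.
At (412198, 4858562): z = −421869.1 + 2269450.8 − 1847022.71 = 559.0 m.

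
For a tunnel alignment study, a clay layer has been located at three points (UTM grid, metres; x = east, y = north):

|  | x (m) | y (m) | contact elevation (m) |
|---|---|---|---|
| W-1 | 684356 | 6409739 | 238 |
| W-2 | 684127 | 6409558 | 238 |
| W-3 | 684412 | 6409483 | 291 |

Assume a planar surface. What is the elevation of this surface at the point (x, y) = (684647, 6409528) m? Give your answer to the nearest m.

Let the plane be z = a·x + b·y + c.
W-2−W-1: −229a − 181b = 0;  W-3−W-1: 56a − 256b = 53.
Solving gives a = 0.13951425, b = −0.17651251.
Then c = 238 − a·684356 − b·6409739 = 1036159.69.
At (684647, 6409528): z = 95518.0 − 1131361.9 + 1036159.69 = 315.8 m.

316 m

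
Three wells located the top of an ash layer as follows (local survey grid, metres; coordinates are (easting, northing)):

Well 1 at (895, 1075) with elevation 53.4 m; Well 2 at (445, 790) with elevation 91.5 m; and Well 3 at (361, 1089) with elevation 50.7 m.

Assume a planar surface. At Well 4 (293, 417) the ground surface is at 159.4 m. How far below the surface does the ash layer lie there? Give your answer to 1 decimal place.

Two edge vectors: Well 1→Well 2 = (-450, -285, 38.1), Well 1→Well 3 = (-534, 14, -2.7).
Normal n = (Well 1→Well 2) × (Well 1→Well 3) = (236.1, -21560.4, -158490).
So ∂z/∂E = −n_x/n_z = 0.001490 and ∂z/∂N = −n_y/n_z = −0.136036.
Intercept c from Well 1: 53.4 − 1.33 + 146.24 = 198.31.
At (293, 417): z_contact = 0.44 − 56.73 + 198.31 = 142.02 m.
Depth below ground = 159.4 − 142.02 = 17.4 m.

17.4 m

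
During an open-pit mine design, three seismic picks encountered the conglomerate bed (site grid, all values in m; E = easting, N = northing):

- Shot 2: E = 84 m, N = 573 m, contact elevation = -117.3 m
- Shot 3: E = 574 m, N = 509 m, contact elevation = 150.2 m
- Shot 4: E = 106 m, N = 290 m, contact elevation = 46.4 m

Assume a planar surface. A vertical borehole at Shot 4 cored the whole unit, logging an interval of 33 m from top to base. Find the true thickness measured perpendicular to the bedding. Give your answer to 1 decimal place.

26.8 m

Two edge vectors: Shot 2→Shot 3 = (490, -64, 267.5), Shot 2→Shot 4 = (22, -283, 163.7).
Normal n = (Shot 2→Shot 3) × (Shot 2→Shot 4) = (65225.7, -74328, -137262).
So ∂z/∂E = −n_x/n_z = 0.47519 and ∂z/∂N = −n_y/n_z = −0.54150.
|∇z| = √(a²+b²) = 0.72044, so dip δ = arctan(0.72044) = 35.77°.
True thickness = vertical thickness × cos δ = 33 × cos 35.77° = 26.8 m.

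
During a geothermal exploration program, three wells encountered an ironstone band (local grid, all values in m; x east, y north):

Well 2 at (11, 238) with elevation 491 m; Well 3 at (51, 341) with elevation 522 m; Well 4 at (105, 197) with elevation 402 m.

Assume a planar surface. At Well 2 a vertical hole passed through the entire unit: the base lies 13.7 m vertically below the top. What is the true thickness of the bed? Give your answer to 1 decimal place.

Two edge vectors: Well 2→Well 3 = (40, 103, 31), Well 2→Well 4 = (94, -41, -89).
Normal n = (Well 2→Well 3) × (Well 2→Well 4) = (-7896, 6474, -11322).
So ∂z/∂x = −n_x/n_z = −0.69740 and ∂z/∂y = −n_y/n_z = 0.57181.
|∇z| = √(a²+b²) = 0.90185, so dip δ = arctan(0.90185) = 42.05°.
True thickness = vertical thickness × cos δ = 13.7 × cos 42.05° = 10.2 m.

10.2 m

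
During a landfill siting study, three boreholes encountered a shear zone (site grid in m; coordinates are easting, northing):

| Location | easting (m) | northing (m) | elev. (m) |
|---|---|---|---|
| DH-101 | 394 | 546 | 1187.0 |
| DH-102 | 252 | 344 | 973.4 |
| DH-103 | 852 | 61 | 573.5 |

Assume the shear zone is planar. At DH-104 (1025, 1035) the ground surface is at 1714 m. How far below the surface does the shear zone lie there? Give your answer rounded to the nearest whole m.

46 m

Let the plane be z = a·easting + b·northing + c.
DH-102−DH-101: −142a − 202b = −213.6;  DH-103−DH-101: 458a − 485b = −613.5.
Solving gives a = −0.12598, b = 1.14598.
Then c = 1187 − a·394 − b·546 = 610.93.
At (1025, 1035): z_contact = −129.1 + 1186.1 + 610.93 = 1667.9 m.
Depth below ground = 1714 − 1667.9 = 46 m.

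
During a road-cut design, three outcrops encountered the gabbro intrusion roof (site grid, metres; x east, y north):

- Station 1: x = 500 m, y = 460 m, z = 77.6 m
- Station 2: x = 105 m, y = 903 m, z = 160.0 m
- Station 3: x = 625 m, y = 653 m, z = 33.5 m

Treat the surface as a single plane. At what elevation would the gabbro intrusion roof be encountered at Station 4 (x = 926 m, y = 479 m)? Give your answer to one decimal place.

Let the plane be z = a·x + b·y + c.
Station 2−Station 1: −395a + 443b = 82.4;  Station 3−Station 1: 125a + 193b = −44.1.
Solving gives a = −0.26928, b = −0.05410.
Then c = 77.6 − a·500 − b·460 = 237.12.
At (926, 479): z = −249.4 − 25.9 + 237.12 = -38.1 m.

-38.1 m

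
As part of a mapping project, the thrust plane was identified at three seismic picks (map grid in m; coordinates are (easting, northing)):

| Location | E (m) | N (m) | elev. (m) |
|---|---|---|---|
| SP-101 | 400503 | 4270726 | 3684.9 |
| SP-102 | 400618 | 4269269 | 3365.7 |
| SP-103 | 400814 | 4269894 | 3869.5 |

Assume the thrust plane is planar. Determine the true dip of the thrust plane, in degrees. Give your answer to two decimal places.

Two edge vectors: SP-101→SP-102 = (115, -1457, -319.2), SP-101→SP-103 = (311, -832, 184.6).
Normal n = (SP-101→SP-102) × (SP-101→SP-103) = (-534536.6, -120500.2, 357447).
So ∂z/∂E = −n_x/n_z = 1.49543 and ∂z/∂N = −n_y/n_z = 0.33711.
Gradient magnitude |∇z| = √(a² + b²) = √(2.23631 + 0.11365) = 1.53296.
True dip = arctan(1.53296) = 56.88°, dipping toward WSW (azimuth ≈ 257°).

56.88°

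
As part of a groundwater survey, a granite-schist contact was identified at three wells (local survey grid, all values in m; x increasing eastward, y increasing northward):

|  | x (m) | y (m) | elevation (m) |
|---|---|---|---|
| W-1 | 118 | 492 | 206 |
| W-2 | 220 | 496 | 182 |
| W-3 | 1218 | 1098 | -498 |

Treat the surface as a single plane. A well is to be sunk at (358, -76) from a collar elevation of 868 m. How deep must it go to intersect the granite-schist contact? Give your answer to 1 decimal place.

261.8 m

Two edge vectors: W-1→W-2 = (102, 4, -24), W-1→W-3 = (1100, 606, -704).
Normal n = (W-1→W-2) × (W-1→W-3) = (11728, 45408, 57412).
So ∂z/∂x = −n_x/n_z = −0.204278 and ∂z/∂y = −n_y/n_z = −0.790915.
Intercept c from W-1: 206 + 24.10 + 389.13 = 619.23.
At (358, -76): z_contact = −73.13 + 60.11 + 619.23 = 606.21 m.
Depth below ground = 868 − 606.21 = 261.8 m.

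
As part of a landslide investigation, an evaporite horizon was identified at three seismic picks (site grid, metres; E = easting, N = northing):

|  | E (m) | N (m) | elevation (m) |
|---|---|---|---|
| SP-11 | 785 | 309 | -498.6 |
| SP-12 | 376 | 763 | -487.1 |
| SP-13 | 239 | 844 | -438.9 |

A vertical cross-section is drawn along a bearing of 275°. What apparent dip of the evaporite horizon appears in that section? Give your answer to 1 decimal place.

Two edge vectors: SP-11→SP-12 = (-409, 454, 11.5), SP-11→SP-13 = (-546, 535, 59.7).
Normal n = (SP-11→SP-12) × (SP-11→SP-13) = (20951.3, 18138.3, 29069).
So ∂z/∂E = −n_x/n_z = −0.72074 and ∂z/∂N = −n_y/n_z = −0.62397.
Unit vector along 275° is (sin 275°, cos 275°) = (-0.9962, 0.0872).
Slope in that direction = a·(-0.9962) + b·(0.0872) = 0.66362.
Apparent dip = arctan|0.66362| = 33.6° (true dip is 43.6°, so apparent ≤ true as expected).

33.6°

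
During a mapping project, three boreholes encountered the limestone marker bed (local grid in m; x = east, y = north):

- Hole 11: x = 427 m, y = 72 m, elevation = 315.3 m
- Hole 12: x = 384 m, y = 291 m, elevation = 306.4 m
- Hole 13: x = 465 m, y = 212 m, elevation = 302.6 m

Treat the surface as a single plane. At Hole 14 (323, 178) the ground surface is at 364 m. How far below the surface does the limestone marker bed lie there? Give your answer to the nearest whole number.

Let the plane be z = a·x + b·y + c.
Hole 12−Hole 11: −43a + 219b = −8.9;  Hole 13−Hole 11: 38a + 140b = −12.7.
Solving gives a = −0.10705, b = −0.06166.
Then c = 315.3 − a·427 − b·72 = 365.45.
At (323, 178): z_contact = −34.6 − 11.0 + 365.45 = 319.9 m.
Depth below ground = 364 − 319.9 = 44 m.

44 m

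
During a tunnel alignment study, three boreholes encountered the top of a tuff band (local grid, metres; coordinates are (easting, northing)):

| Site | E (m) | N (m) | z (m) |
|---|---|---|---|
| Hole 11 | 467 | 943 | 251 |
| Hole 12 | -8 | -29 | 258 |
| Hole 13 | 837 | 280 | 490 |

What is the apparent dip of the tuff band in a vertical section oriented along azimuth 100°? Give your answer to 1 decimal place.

Two edge vectors: Hole 11→Hole 12 = (-475, -972, 7), Hole 11→Hole 13 = (370, -663, 239).
Normal n = (Hole 11→Hole 12) × (Hole 11→Hole 13) = (-227667, 116115, 674565).
So ∂z/∂E = −n_x/n_z = 0.33750 and ∂z/∂N = −n_y/n_z = −0.17213.
Unit vector along 100° is (sin 100°, cos 100°) = (0.9848, -0.1736).
Slope in that direction = a·(0.9848) + b·(-0.1736) = 0.36227.
Apparent dip = arctan|0.36227| = 19.9° (true dip is 20.7°, so apparent ≤ true as expected).

19.9°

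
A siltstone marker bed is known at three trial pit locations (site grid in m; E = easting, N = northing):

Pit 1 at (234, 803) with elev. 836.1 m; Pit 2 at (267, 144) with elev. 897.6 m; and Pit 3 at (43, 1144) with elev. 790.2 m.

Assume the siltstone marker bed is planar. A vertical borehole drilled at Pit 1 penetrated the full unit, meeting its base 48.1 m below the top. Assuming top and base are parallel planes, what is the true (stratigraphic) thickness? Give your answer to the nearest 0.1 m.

47.8 m

Two edge vectors: Pit 1→Pit 2 = (33, -659, 61.5), Pit 1→Pit 3 = (-191, 341, -45.9).
Normal n = (Pit 1→Pit 2) × (Pit 1→Pit 3) = (9276.6, -10231.8, -114616).
So ∂z/∂E = −n_x/n_z = 0.08094 and ∂z/∂N = −n_y/n_z = −0.08927.
|∇z| = √(a²+b²) = 0.12050, so dip δ = arctan(0.12050) = 6.87°.
True thickness = vertical thickness × cos δ = 48.1 × cos 6.87° = 47.8 m.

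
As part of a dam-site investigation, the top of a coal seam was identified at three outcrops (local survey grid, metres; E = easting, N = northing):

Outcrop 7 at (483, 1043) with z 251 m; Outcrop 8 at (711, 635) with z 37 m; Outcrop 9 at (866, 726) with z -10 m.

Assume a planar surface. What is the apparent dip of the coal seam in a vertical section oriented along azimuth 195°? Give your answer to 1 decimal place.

7.9°

Let the plane be z = a·E + b·N + c.
Outcrop 8−Outcrop 7: 228a − 408b = −214;  Outcrop 9−Outcrop 7: 383a − 317b = −261.
Solving gives a = −0.46018, b = 0.26735.
Unit vector along 195° is (sin 195°, cos 195°) = (-0.2588, -0.9659).
Slope in that direction = a·(-0.2588) + b·(-0.9659) = −0.13913.
Apparent dip = arctan|0.13913| = 7.9° (true dip is 28.0°, so apparent ≤ true as expected).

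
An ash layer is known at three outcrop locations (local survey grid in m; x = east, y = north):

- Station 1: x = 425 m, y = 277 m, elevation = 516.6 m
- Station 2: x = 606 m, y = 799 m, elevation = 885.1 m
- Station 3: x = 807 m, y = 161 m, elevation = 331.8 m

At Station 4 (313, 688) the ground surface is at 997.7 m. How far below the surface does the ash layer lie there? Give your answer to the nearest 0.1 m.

128.9 m

Let the plane be z = a·x + b·y + c.
Station 2−Station 1: 181a + 522b = 368.5;  Station 3−Station 1: 382a − 116b = −184.8.
Solving gives a = −0.24374, b = 0.79045.
Then c = 516.6 − a·425 − b·277 = 401.23.
At (313, 688): z_contact = −76.29 + 543.83 + 401.23 = 868.77 m.
Depth below ground = 997.7 − 868.77 = 128.9 m.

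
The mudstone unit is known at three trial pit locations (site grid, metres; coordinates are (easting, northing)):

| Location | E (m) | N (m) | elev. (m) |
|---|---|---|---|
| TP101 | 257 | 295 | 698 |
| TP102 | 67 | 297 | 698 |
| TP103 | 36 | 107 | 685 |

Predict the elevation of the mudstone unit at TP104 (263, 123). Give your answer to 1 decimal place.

Two edge vectors: TP101→TP102 = (-190, 2, 0), TP101→TP103 = (-221, -188, -13).
Normal n = (TP101→TP102) × (TP101→TP103) = (-26, -2470, 36162).
So ∂z/∂E = −n_x/n_z = 0.00072 and ∂z/∂N = −n_y/n_z = 0.06830.
Intercept c from TP101: 698 − 0.18 − 20.15 = 677.67.
At (263, 123): z = 0.2 + 8.4 + 677.67 = 686.3 m.

686.3 m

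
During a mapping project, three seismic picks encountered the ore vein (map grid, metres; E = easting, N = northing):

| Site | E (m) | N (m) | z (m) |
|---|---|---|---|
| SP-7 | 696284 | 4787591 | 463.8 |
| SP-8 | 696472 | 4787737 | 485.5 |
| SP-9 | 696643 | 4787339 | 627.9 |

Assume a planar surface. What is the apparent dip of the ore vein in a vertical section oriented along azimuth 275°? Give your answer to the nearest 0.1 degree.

Let the plane be z = a·E + b·N + c.
SP-8−SP-7: 188a + 146b = 21.7;  SP-9−SP-7: 359a − 252b = 164.1.
Solving gives a = 0.29489, b = −0.23109.
Unit vector along 275° is (sin 275°, cos 275°) = (-0.9962, 0.0872).
Slope in that direction = a·(-0.9962) + b·(0.0872) = −0.31391.
Apparent dip = arctan|0.31391| = 17.4° (true dip is 20.5°, so apparent ≤ true as expected).

17.4°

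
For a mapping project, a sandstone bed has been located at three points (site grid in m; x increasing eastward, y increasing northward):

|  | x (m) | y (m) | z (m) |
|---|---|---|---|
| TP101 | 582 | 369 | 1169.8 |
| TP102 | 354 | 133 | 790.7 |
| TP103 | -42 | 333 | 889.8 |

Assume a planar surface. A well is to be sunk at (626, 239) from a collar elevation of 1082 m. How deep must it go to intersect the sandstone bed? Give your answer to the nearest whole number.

57 m

Let the plane be z = a·x + b·y + c.
TP102−TP101: −228a − 236b = −379.1;  TP103−TP101: −624a − 36b = −280.
Solving gives a = 0.37706, b = 1.24208.
Then c = 1169.8 − a·582 − b·369 = 492.02.
At (626, 239): z_contact = 236.0 + 296.9 + 492.02 = 1024.9 m.
Depth below ground = 1082 − 1024.9 = 57 m.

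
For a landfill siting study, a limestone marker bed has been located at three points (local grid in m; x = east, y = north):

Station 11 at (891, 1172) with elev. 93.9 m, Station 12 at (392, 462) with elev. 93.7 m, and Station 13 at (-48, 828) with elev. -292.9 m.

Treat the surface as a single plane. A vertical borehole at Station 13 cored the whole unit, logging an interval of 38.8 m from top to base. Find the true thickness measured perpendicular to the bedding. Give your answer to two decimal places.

32.12 m

Let the plane be z = a·x + b·y + c.
Station 12−Station 11: −499a − 710b = −0.2;  Station 13−Station 11: −939a − 344b = −386.8.
Solving gives a = 0.55463, b = −0.38952.
|∇z| = √(a²+b²) = 0.67774, so dip δ = arctan(0.67774) = 34.13°.
True thickness = vertical thickness × cos δ = 38.8 × cos 34.13° = 32.12 m.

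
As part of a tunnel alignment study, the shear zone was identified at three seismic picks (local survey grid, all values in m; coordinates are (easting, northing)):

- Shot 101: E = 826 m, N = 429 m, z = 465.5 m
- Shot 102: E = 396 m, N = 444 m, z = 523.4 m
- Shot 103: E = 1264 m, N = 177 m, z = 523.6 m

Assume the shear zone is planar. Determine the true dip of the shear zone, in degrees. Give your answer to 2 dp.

Let the plane be z = a·E + b·N + c.
Shot 102−Shot 101: −430a + 15b = 57.9;  Shot 103−Shot 101: 438a − 252b = 58.1.
Solving gives a = −0.15190, b = −0.49458.
Gradient magnitude |∇z| = √(a² + b²) = √(0.02307 + 0.24461) = 0.51738.
True dip = arctan(0.51738) = 27.36°, dipping toward NNE (azimuth ≈ 017°).

27.36°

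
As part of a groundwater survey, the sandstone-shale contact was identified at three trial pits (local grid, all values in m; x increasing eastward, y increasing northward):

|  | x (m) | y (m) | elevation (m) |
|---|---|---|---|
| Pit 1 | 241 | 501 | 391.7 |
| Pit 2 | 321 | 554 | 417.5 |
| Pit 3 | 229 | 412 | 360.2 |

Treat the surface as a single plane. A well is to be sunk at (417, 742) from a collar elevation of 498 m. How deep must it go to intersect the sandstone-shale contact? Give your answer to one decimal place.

Let the plane be z = a·x + b·y + c.
Pit 2−Pit 1: 80a + 53b = 25.8;  Pit 3−Pit 1: −12a − 89b = −31.5.
Solving gives a = 0.09665, b = 0.34090.
Then c = 391.7 − a·241 − b·501 = 197.62.
At (417, 742): z_contact = 40.30 + 252.95 + 197.62 = 490.87 m.
Depth below ground = 498 − 490.87 = 7.1 m.

7.1 m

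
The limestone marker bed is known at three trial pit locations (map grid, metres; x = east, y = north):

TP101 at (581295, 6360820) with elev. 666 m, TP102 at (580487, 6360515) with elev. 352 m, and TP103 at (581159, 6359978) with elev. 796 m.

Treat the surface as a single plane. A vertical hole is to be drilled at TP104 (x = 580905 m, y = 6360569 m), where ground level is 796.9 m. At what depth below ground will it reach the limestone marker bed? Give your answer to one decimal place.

Two edge vectors: TP101→TP102 = (-808, -305, -314), TP101→TP103 = (-136, -842, 130).
Normal n = (TP101→TP102) × (TP101→TP103) = (-304038, 147744, 638856).
So ∂z/∂x = −n_x/n_z = 0.475910064 and ∂z/∂y = −n_y/n_z = −0.231263383.
Intercept c from TP101: 666 − 276644.14 + 1471024.75 = 1195046.61.
At (580905, 6360569): z_contact = 276458.54 − 1470966.71 + 1195046.61 = 538.44 m.
Depth below ground = 796.9 − 538.44 = 258.5 m.

258.5 m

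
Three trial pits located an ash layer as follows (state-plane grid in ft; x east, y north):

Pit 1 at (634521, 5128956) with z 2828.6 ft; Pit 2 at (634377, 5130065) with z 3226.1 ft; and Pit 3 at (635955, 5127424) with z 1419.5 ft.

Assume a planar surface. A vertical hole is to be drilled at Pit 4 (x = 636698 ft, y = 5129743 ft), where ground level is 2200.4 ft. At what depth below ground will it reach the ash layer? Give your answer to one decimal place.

676.7 ft

Two edge vectors: Pit 1→Pit 2 = (-144, 1109, 397.5), Pit 1→Pit 3 = (1434, -1532, -1409.1).
Normal n = (Pit 1→Pit 2) × (Pit 1→Pit 3) = (-953721.9, 367104.6, -1369698).
So ∂z/∂x = −n_x/n_z = −0.696300863 and ∂z/∂y = −n_y/n_z = 0.268018644.
Intercept c from Pit 1: 2828.6 + 441817.52 − 1374655.83 = −930009.71.
At (636698, 5129743): z_contact = −443333.37 + 1374866.76 − 930009.71 = 1523.68 ft.
Depth below ground = 2200.4 − 1523.68 = 676.7 ft.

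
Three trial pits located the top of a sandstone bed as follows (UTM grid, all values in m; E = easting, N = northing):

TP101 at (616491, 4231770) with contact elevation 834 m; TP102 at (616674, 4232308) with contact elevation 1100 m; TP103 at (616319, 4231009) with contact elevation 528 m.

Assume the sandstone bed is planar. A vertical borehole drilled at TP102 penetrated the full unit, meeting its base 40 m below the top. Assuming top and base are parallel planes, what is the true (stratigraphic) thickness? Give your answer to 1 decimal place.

Let the plane be z = a·E + b·N + c.
TP102−TP101: 183a + 538b = 266;  TP103−TP101: −172a − 761b = −306.
Solving gives a = 0.80891, b = 0.21927.
|∇z| = √(a²+b²) = 0.83810, so dip δ = arctan(0.83810) = 39.97°.
True thickness = vertical thickness × cos δ = 40 × cos 39.97° = 30.7 m.

30.7 m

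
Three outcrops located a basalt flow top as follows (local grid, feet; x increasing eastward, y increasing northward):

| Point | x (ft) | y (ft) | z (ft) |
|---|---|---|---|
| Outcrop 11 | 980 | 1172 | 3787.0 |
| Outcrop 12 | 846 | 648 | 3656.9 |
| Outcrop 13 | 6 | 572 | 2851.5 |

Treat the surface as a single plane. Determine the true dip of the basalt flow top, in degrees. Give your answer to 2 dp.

Let the plane be z = a·x + b·y + c.
Outcrop 12−Outcrop 11: −134a − 524b = −130.1;  Outcrop 13−Outcrop 11: −974a − 600b = −935.5.
Solving gives a = 0.95852, b = 0.00316.
Gradient magnitude |∇z| = √(a² + b²) = √(0.91877 + 0.00001) = 0.95853.
True dip = arctan(0.95853) = 43.79°, dipping toward W (azimuth ≈ 270°).

43.79°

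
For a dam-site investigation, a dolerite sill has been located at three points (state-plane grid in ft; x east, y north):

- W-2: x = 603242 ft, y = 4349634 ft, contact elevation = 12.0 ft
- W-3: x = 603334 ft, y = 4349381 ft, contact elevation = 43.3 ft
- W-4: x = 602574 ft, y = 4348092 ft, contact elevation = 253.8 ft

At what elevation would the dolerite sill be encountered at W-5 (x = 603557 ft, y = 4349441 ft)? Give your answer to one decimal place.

Two edge vectors: W-2→W-3 = (92, -253, 31.3), W-2→W-4 = (-668, -1542, 241.8).
Normal n = (W-2→W-3) × (W-2→W-4) = (-12910.8, -43154, -310868).
So ∂z/∂x = −n_x/n_z = −0.041531454 and ∂z/∂y = −n_y/n_z = −0.138817762.
Intercept c from W-2: 12 + 25053.52 + 603806.46 = 628871.97.
At (603557, 4349441): z = −25066.6 − 603779.7 + 628871.97 = 25.7 ft.

25.7 ft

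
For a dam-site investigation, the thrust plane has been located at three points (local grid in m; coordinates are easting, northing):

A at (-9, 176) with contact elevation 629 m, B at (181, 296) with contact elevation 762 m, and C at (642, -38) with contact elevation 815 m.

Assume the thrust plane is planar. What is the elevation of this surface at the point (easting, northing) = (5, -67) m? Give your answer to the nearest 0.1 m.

Two edge vectors: A→B = (190, 120, 133), A→C = (651, -214, 186).
Normal n = (A→B) × (A→C) = (50782, 51243, -118780).
So ∂z/∂easting = −n_x/n_z = 0.42753 and ∂z/∂northing = −n_y/n_z = 0.43141.
Intercept c from A: 629 + 3.85 − 75.93 = 556.92.
At (5, -67): z = 2.1 − 28.9 + 556.92 = 530.2 m.

530.2 m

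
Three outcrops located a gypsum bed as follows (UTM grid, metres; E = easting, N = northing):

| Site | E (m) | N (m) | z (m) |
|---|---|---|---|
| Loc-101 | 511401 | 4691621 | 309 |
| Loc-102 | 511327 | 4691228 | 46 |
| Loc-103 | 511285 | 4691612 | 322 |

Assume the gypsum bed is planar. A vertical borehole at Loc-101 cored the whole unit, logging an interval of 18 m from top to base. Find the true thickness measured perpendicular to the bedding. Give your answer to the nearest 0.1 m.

14.6 m

Let the plane be z = a·E + b·N + c.
Loc-102−Loc-101: −74a − 393b = −263;  Loc-103−Loc-101: −116a − 9b = 13.
Solving gives a = −0.16642, b = 0.70055.
|∇z| = √(a²+b²) = 0.72004, so dip δ = arctan(0.72004) = 35.76°.
True thickness = vertical thickness × cos δ = 18 × cos 35.76° = 14.6 m.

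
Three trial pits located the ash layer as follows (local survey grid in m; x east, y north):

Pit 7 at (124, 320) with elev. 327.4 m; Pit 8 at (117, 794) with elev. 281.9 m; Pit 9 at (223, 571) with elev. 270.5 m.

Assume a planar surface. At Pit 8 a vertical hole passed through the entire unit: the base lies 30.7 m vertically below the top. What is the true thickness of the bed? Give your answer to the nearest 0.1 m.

29.1 m

Two edge vectors: Pit 7→Pit 8 = (-7, 474, -45.5), Pit 7→Pit 9 = (99, 251, -56.9).
Normal n = (Pit 7→Pit 8) × (Pit 7→Pit 9) = (-15550.1, -4902.8, -48683).
So ∂z/∂x = −n_x/n_z = −0.31942 and ∂z/∂y = −n_y/n_z = −0.10071.
|∇z| = √(a²+b²) = 0.33492, so dip δ = arctan(0.33492) = 18.52°.
True thickness = vertical thickness × cos δ = 30.7 × cos 18.52° = 29.1 m.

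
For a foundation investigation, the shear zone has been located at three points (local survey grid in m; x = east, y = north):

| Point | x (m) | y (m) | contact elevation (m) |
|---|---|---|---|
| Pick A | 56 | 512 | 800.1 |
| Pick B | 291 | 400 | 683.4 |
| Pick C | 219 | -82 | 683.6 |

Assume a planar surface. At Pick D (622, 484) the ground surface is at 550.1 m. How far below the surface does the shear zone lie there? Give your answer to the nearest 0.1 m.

Two edge vectors: Pick A→Pick B = (235, -112, -116.7), Pick A→Pick C = (163, -594, -116.5).
Normal n = (Pick A→Pick B) × (Pick A→Pick C) = (-56271.8, 8355.4, -121334).
So ∂z/∂x = −n_x/n_z = −0.46378 and ∂z/∂y = −n_y/n_z = 0.06886.
Intercept c from Pick A: 800.1 + 25.97 − 35.26 = 790.81.
At (622, 484): z_contact = −288.47 + 33.33 + 790.81 = 535.67 m.
Depth below ground = 550.1 − 535.67 = 14.4 m.

14.4 m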